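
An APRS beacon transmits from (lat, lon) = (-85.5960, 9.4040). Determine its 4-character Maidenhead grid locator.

JA44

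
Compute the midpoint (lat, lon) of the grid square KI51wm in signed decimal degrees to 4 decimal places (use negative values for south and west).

-8.4792, 31.8750

Field K=10, I=8: +10·20° lon, +8·10° lat → SW at lon 20°, lat -10°.
Square 5, 1: +5·2° lon, +1·1° lat → SW at lon 30°, lat -9°.
Subsquare w=22, m=12: +22·0.0833333° lon, +12·0.0416667° lat → SW at lon 31.8333°, lat -8.5°.
Cell spans 0.0833333° lon × 0.0416667° lat. Centre is SW corner plus half of each.
latitude -8.4792, longitude 31.8750.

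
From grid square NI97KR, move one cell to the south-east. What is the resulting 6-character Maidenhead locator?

NI97lq

Longitude subsquare k = 10; +1 → 11 = l.
Latitude subsquare r = 17; −1 → 16 = q.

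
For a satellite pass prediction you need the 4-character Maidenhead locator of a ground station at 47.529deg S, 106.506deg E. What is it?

OE32

Add 180° to longitude and 90° to latitude: 286.51, 42.47.
Field (20°×10°, letters A–R): 286.51/20 → 14 → O, 42.47/10 → 4 → E; chars OE.
Square (2°×1°, digits 0–9): 6.51/2 → 3, 2.47/1 → 2; chars 32.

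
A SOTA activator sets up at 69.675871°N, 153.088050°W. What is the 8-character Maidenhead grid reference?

BP39kq92

Add 180° to longitude and 90° to latitude: 26.91195, 159.67587.
Field: lon ⌊26.91195/20⌋ = 1 → B; lat ⌊159.67587/10⌋ = 15 → P.
Square: lon ⌊6.91195/2⌋ = 3; lat ⌊9.67587/1⌋ = 9.
Subsquare: lon ⌊0.91195/0.0833333⌋ = 10 → k; lat ⌊0.67587/0.0416667⌋ = 16 → q.
Extended square: lon ⌊0.07862/0.00833333⌋ = 9; lat ⌊0.00920/0.00416667⌋ = 2.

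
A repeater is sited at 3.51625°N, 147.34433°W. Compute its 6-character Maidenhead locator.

Add 180° to longitude and 90° to latitude: 32.6557, 93.5162.
Field (20°×10°, letters A–R): 32.6557/20 → 1 → B, 93.5162/10 → 9 → J; chars BJ.
Square (2°×1°, digits 0–9): 12.6557/2 → 6, 3.5162/1 → 3; chars 63.
Subsquare (5′×2.5′, letters a–x): 0.6557/0.0833333 → 7 → h, 0.5162/0.0416667 → 12 → m; chars hm.

BJ63hm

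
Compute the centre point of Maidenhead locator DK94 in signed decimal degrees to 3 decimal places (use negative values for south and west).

14.500, -101.000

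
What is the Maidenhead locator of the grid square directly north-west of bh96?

BH87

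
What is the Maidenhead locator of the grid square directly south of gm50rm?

GM50rl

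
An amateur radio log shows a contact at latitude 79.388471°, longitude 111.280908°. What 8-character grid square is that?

Shift to the Maidenhead origin (180°W, 90°S): lon 291.28091, lat 169.38847.
Field (20°×10°, letters A–R): lon ⌊291.28091/20⌋ = 14 → O; lat ⌊169.38847/10⌋ = 16 → Q.
Square (2°×1°, digits 0–9): lon ⌊11.28091/2⌋ = 5; lat ⌊9.38847/1⌋ = 9.
Subsquare (5′×2.5′, letters a–x): lon ⌊1.28091/0.0833333⌋ = 15 → p; lat ⌊0.38847/0.0416667⌋ = 9 → j.
Extended square (30″×15″, digits 0–9): lon ⌊0.03091/0.00833333⌋ = 3; lat ⌊0.01347/0.00416667⌋ = 3.

OQ59pj33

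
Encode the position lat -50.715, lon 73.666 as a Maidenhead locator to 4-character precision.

MD69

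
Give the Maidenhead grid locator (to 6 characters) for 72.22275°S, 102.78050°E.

OB17js

Offset from 180°W / 90°S: lon 282.7805°, lat 17.7772°.
Field (20°×10°, letters A–R): lon ⌊282.7805/20⌋ = 14 → O; lat ⌊17.7772/10⌋ = 1 → B.
Square (2°×1°, digits 0–9): lon ⌊2.7805/2⌋ = 1; lat ⌊7.7772/1⌋ = 7.
Subsquare (5′×2.5′, letters a–x): lon ⌊0.7805/0.0833333⌋ = 9 → j; lat ⌊0.7772/0.0416667⌋ = 18 → s.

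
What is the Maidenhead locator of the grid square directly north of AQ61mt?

Latitude subsquare t = 19; +1 → 20 = u.
The longitude characters are unchanged.

AQ61mu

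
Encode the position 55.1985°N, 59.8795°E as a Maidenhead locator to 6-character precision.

Offset from 180°W / 90°S: lon 239.8795°, lat 145.1985°.
Field: lon ⌊239.8795/20⌋ = 11 → L; lat ⌊145.1985/10⌋ = 14 → O.
Square: lon ⌊19.8795/2⌋ = 9; lat ⌊5.1985/1⌋ = 5.
Subsquare: lon ⌊1.8795/0.0833333⌋ = 22 → w; lat ⌊0.1985/0.0416667⌋ = 4 → e.

LO95we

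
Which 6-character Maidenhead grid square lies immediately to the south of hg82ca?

Latitude subsquare a = 0; −1 → -1, wraps to 23 = x, carry into square.
Latitude square 2; −1 → 1.
The longitude characters are unchanged.

HG81cx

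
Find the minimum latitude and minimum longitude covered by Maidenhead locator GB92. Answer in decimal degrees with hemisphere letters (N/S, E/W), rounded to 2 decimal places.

78.00° S, 42.00° W

Field G=6, B=1: +6·20° lon, +1·10° lat → SW at lon -60°, lat -80°.
Square 9, 2: +9·2° lon, +2·1° lat → SW at lon -42°, lat -78°.
latitude 78.00° S, longitude 42.00° W.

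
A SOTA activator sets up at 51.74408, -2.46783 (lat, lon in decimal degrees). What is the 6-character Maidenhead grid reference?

IO81sr

Offset from 180°W / 90°S: lon 177.5322°, lat 141.7441°.
Field (20°×10°, letters A–R): 177.5322/20 → 8 → I, 141.7441/10 → 14 → O; chars IO.
Square (2°×1°, digits 0–9): 17.5322/2 → 8, 1.7441/1 → 1; chars 81.
Subsquare (5′×2.5′, letters a–x): 1.5322/0.0833333 → 18 → s, 0.7441/0.0416667 → 17 → r; chars sr.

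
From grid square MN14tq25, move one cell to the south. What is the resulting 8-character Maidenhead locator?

Latitude extended square 5; −1 → 4.
The longitude characters are unchanged.

MN14tq24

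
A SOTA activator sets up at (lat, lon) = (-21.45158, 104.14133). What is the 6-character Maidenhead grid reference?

OG28bn

Shift to the Maidenhead origin (180°W, 90°S): lon 284.1413, lat 68.5484.
Field: lon ⌊284.1413/20⌋ = 14 → O; lat ⌊68.5484/10⌋ = 6 → G.
Square: lon ⌊4.1413/2⌋ = 2; lat ⌊8.5484/1⌋ = 8.
Subsquare: lon ⌊0.1413/0.0833333⌋ = 1 → b; lat ⌊0.5484/0.0416667⌋ = 13 → n.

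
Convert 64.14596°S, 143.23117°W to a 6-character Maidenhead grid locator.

BC85ju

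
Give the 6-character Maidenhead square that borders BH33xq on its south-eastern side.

BH43ap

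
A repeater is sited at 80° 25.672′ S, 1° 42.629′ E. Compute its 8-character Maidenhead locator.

Add 180° to longitude and 90° to latitude: 181.71048, 9.57213.
Field: lon ⌊181.71048/20⌋ = 9 → J; lat ⌊9.57213/10⌋ = 0 → A.
Square: lon ⌊1.71048/2⌋ = 0; lat ⌊9.57213/1⌋ = 9.
Subsquare: lon ⌊1.71048/0.0833333⌋ = 20 → u; lat ⌊0.57213/0.0416667⌋ = 13 → n.
Extended square: lon ⌊0.04382/0.00833333⌋ = 5; lat ⌊0.03047/0.00416667⌋ = 7.

JA09un57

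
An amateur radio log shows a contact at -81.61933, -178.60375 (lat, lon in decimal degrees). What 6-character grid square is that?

AA08qj

Offset from 180°W / 90°S: lon 1.3963°, lat 8.3807°.
Field: 1.3963/20 → 0 → A, 8.3807/10 → 0 → A; chars AA.
Square: 1.3963/2 → 0, 8.3807/1 → 8; chars 08.
Subsquare: 1.3963/0.0833333 → 16 → q, 0.3807/0.0416667 → 9 → j; chars qj.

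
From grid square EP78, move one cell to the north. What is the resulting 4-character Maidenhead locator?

EP79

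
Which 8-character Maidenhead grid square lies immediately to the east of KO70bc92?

Longitude extended square 9; +1 → 10, wraps to 0, carry into subsquare.
Longitude subsquare b = 1; +1 → 2 = c.
The latitude characters are unchanged.

KO70cc02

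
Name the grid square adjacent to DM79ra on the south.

DM78rx

Latitude subsquare a = 0; −1 → -1, wraps to 23 = x, carry into square.
Latitude square 9; −1 → 8.
The longitude characters are unchanged.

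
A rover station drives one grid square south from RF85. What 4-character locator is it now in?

RF84

Latitude square 5; −1 → 4.
The longitude characters are unchanged.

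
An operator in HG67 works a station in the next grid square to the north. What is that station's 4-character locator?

HG68

Latitude square 7; +1 → 8.
The longitude characters are unchanged.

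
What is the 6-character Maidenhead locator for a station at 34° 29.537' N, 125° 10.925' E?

Shift to the Maidenhead origin (180°W, 90°S): lon 305.1821, lat 124.4923.
Field: lon ⌊305.1821/20⌋ = 15 → P; lat ⌊124.4923/10⌋ = 12 → M.
Square: lon ⌊5.1821/2⌋ = 2; lat ⌊4.4923/1⌋ = 4.
Subsquare: lon ⌊1.1821/0.0833333⌋ = 14 → o; lat ⌊0.4923/0.0416667⌋ = 11 → l.

PM24ol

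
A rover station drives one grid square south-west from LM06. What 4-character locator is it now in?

KM95

Longitude square 0; −1 → -1, wraps to 9, carry into field.
Longitude field L = 11; −1 → 10 = K.
Latitude square 6; −1 → 5.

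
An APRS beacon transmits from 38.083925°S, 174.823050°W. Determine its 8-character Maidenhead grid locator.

AF21ov19

Offset from 180°W / 90°S: lon 5.17695°, lat 51.91607°.
Field (20°×10°, letters A–R): 5.17695/20 → 0 → A, 51.91607/10 → 5 → F; chars AF.
Square (2°×1°, digits 0–9): 5.17695/2 → 2, 1.91607/1 → 1; chars 21.
Subsquare (5′×2.5′, letters a–x): 1.17695/0.0833333 → 14 → o, 0.91607/0.0416667 → 21 → v; chars ov.
Extended square (30″×15″, digits 0–9): 0.01028/0.00833333 → 1, 0.04107/0.00416667 → 9; chars 19.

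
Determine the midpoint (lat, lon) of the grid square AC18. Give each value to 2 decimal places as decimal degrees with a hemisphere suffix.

61.50° S, 177.00° W

Field A=0, C=2: +0·20° lon, +2·10° lat → SW at lon -180°, lat -70°.
Square 1, 8: +1·2° lon, +8·1° lat → SW at lon -178°, lat -62°.
Cell spans 2° lon × 1° lat. Centre is SW corner plus half of each.
latitude 61.50° S, longitude 177.00° W.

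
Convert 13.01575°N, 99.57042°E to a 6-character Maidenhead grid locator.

NK93sa

Shift to the Maidenhead origin (180°W, 90°S): lon 279.5704, lat 103.0157.
Field: 279.5704/20 → 13 → N, 103.0157/10 → 10 → K; chars NK.
Square: 19.5704/2 → 9, 3.0157/1 → 3; chars 93.
Subsquare: 1.5704/0.0833333 → 18 → s, 0.0157/0.0416667 → 0 → a; chars sa.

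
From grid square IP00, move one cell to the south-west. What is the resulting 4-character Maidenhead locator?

HO99

Longitude square 0; −1 → -1, wraps to 9, carry into field.
Longitude field I = 8; −1 → 7 = H.
Latitude square 0; −1 → -1, wraps to 9, carry into field.
Latitude field P = 15; −1 → 14 = O.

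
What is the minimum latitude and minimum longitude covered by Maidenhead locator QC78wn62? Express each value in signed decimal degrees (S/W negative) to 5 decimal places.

Field Q=16, C=2: +16·20° lon, +2·10° lat → SW at lon 140°, lat -70°.
Square 7, 8: +7·2° lon, +8·1° lat → SW at lon 154°, lat -62°.
Subsquare w=22, n=13: +22·0.0833333° lon, +13·0.0416667° lat → SW at lon 155.833°, lat -61.4583°.
Extended square 6, 2: +6·0.00833333° lon, +2·0.00416667° lat → SW at lon 155.883°, lat -61.45°.
latitude -61.45000, longitude 155.88333.

-61.45000, 155.88333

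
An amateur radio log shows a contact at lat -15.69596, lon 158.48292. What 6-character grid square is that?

QH94fh

Add 180° to longitude and 90° to latitude: 338.4829, 74.3040.
Field: 338.4829/20 → 16 → Q, 74.3040/10 → 7 → H; chars QH.
Square: 18.4829/2 → 9, 4.3040/1 → 4; chars 94.
Subsquare: 0.4829/0.0833333 → 5 → f, 0.3040/0.0416667 → 7 → h; chars fh.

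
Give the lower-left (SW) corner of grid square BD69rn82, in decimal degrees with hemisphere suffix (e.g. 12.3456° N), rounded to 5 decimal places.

50.45000° S, 146.51667° W

Field B=1, D=3: +1·20° lon, +3·10° lat → SW at lon -160°, lat -60°.
Square 6, 9: +6·2° lon, +9·1° lat → SW at lon -148°, lat -51°.
Subsquare r=17, n=13: +17·0.0833333° lon, +13·0.0416667° lat → SW at lon -146.583°, lat -50.4583°.
Extended square 8, 2: +8·0.00833333° lon, +2·0.00416667° lat → SW at lon -146.517°, lat -50.45°.
latitude 50.45000° S, longitude 146.51667° W.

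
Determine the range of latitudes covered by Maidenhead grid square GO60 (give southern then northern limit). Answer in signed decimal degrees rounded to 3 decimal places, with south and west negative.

Field G=6, O=14: +6·20° lon, +14·10° lat → SW at lon -60°, lat 50°.
Square 6, 0: +6·2° lon, +0·1° lat → SW at lon -48°, lat 50°.
Cell spans 2° lon × 1° lat.
south 50.000, north 51.000.

50.000, 51.000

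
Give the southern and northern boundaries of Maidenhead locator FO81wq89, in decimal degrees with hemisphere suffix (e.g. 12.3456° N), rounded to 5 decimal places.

51.70417° N, 51.70833° N

Field F=5, O=14: +5·20° lon, +14·10° lat → SW at lon -80°, lat 50°.
Square 8, 1: +8·2° lon, +1·1° lat → SW at lon -64°, lat 51°.
Subsquare w=22, q=16: +22·0.0833333° lon, +16·0.0416667° lat → SW at lon -62.1667°, lat 51.6667°.
Extended square 8, 9: +8·0.00833333° lon, +9·0.00416667° lat → SW at lon -62.1°, lat 51.7042°.
Cell spans 0.00833333° lon × 0.00416667° lat.
south 51.70417° N, north 51.70833° N.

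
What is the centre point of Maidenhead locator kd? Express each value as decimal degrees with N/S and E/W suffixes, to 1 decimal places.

55.0° S, 30.0° E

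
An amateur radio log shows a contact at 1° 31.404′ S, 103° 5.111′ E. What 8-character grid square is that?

Offset from 180°W / 90°S: lon 283.08518°, lat 88.47660°.
Field: 283.08518/20 → 14 → O, 88.47660/10 → 8 → I; chars OI.
Square: 3.08518/2 → 1, 8.47660/1 → 8; chars 18.
Subsquare: 1.08518/0.0833333 → 13 → n, 0.47660/0.0416667 → 11 → l; chars nl.
Extended square: 0.00185/0.00833333 → 0, 0.01827/0.00416667 → 4; chars 04.

OI18nl04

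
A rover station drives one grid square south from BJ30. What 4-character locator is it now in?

Latitude square 0; −1 → -1, wraps to 9, carry into field.
Latitude field J = 9; −1 → 8 = I.
The longitude characters are unchanged.

BI39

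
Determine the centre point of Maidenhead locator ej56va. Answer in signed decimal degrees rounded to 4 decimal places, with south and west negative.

6.0208, -88.2083

Field E=4, J=9: +4·20° lon, +9·10° lat → SW at lon -100°, lat 0°.
Square 5, 6: +5·2° lon, +6·1° lat → SW at lon -90°, lat 6°.
Subsquare v=21, a=0: +21·0.0833333° lon, +0·0.0416667° lat → SW at lon -88.25°, lat 6°.
Cell spans 0.0833333° lon × 0.0416667° lat. Centre is SW corner plus half of each.
latitude 6.0208, longitude -88.2083.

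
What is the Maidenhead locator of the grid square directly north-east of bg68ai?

BG68bj

Longitude subsquare a = 0; +1 → 1 = b.
Latitude subsquare i = 8; +1 → 9 = j.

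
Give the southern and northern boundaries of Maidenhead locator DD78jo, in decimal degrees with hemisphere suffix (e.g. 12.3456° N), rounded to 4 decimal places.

51.4167° S, 51.3750° S

Field D=3, D=3: +3·20° lon, +3·10° lat → SW at lon -120°, lat -60°.
Square 7, 8: +7·2° lon, +8·1° lat → SW at lon -106°, lat -52°.
Subsquare j=9, o=14: +9·0.0833333° lon, +14·0.0416667° lat → SW at lon -105.25°, lat -51.4167°.
Cell spans 0.0833333° lon × 0.0416667° lat.
south 51.4167° S, north 51.3750° S.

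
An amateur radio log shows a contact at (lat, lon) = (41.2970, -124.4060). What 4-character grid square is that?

CN71

Offset from 180°W / 90°S: lon 55.59°, lat 131.30°.
Field: 55.59/20 → 2 → C, 131.30/10 → 13 → N; chars CN.
Square: 15.59/2 → 7, 1.30/1 → 1; chars 71.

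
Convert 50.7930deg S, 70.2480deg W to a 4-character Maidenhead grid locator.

FD49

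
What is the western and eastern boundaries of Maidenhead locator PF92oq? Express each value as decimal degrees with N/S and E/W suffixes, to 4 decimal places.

139.1667° E, 139.2500° E

Field P=15, F=5: +15·20° lon, +5·10° lat → SW at lon 120°, lat -40°.
Square 9, 2: +9·2° lon, +2·1° lat → SW at lon 138°, lat -38°.
Subsquare o=14, q=16: +14·0.0833333° lon, +16·0.0416667° lat → SW at lon 139.167°, lat -37.3333°.
Cell spans 0.0833333° lon × 0.0416667° lat.
west 139.1667° E, east 139.2500° E.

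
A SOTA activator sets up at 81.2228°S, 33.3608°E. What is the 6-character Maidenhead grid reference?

Add 180° to longitude and 90° to latitude: 213.3608, 8.7772.
Field (20°×10°, letters A–R): lon ⌊213.3608/20⌋ = 10 → K; lat ⌊8.7772/10⌋ = 0 → A.
Square (2°×1°, digits 0–9): lon ⌊13.3608/2⌋ = 6; lat ⌊8.7772/1⌋ = 8.
Subsquare (5′×2.5′, letters a–x): lon ⌊1.3608/0.0833333⌋ = 16 → q; lat ⌊0.7772/0.0416667⌋ = 18 → s.

KA68qs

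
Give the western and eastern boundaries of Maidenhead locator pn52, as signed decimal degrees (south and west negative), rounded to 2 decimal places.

Field P=15, N=13: +15·20° lon, +13·10° lat → SW at lon 120°, lat 40°.
Square 5, 2: +5·2° lon, +2·1° lat → SW at lon 130°, lat 42°.
Cell spans 2° lon × 1° lat.
west 130.00, east 132.00.

130.00, 132.00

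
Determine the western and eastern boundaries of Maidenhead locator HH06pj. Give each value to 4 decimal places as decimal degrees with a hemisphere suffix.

Field H=7, H=7: +7·20° lon, +7·10° lat → SW at lon -40°, lat -20°.
Square 0, 6: +0·2° lon, +6·1° lat → SW at lon -40°, lat -14°.
Subsquare p=15, j=9: +15·0.0833333° lon, +9·0.0416667° lat → SW at lon -38.75°, lat -13.625°.
Cell spans 0.0833333° lon × 0.0416667° lat.
west 38.7500° W, east 38.6667° W.

38.7500° W, 38.6667° W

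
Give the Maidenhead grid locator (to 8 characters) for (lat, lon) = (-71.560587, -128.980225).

CB58mk25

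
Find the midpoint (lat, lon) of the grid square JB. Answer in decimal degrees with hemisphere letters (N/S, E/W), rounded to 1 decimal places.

Field J=9, B=1: +9·20° lon, +1·10° lat → SW at lon 0°, lat -80°.
Cell spans 20° lon × 10° lat. Centre is SW corner plus half of each.
latitude 75.0° S, longitude 10.0° E.

75.0° S, 10.0° E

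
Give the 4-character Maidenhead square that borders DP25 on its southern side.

Latitude square 5; −1 → 4.
The longitude characters are unchanged.

DP24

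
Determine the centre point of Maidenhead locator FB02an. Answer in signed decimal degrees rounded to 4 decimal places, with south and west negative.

-77.4375, -79.9583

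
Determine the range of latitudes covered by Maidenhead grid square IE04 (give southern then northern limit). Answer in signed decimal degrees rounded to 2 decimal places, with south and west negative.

-46.00, -45.00

Field I=8, E=4: +8·20° lon, +4·10° lat → SW at lon -20°, lat -50°.
Square 0, 4: +0·2° lon, +4·1° lat → SW at lon -20°, lat -46°.
Cell spans 2° lon × 1° lat.
south -46.00, north -45.00.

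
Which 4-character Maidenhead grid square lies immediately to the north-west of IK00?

HK91

Longitude square 0; −1 → -1, wraps to 9, carry into field.
Longitude field I = 8; −1 → 7 = H.
Latitude square 0; +1 → 1.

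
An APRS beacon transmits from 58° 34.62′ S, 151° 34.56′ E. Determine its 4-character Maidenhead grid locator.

QD51

Add 180° to longitude and 90° to latitude: 331.58, 31.42.
Field: 331.58/20 → 16 → Q, 31.42/10 → 3 → D; chars QD.
Square: 11.58/2 → 5, 1.42/1 → 1; chars 51.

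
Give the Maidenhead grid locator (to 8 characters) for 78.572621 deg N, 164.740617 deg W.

Shift to the Maidenhead origin (180°W, 90°S): lon 15.25938, lat 168.57262.
Field (20°×10°, letters A–R): lon ⌊15.25938/20⌋ = 0 → A; lat ⌊168.57262/10⌋ = 16 → Q.
Square (2°×1°, digits 0–9): lon ⌊15.25938/2⌋ = 7; lat ⌊8.57262/1⌋ = 8.
Subsquare (5′×2.5′, letters a–x): lon ⌊1.25938/0.0833333⌋ = 15 → p; lat ⌊0.57262/0.0416667⌋ = 13 → n.
Extended square (30″×15″, digits 0–9): lon ⌊0.00938/0.00833333⌋ = 1; lat ⌊0.03095/0.00416667⌋ = 7.

AQ78pn17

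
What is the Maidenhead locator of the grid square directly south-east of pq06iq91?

PQ06jq00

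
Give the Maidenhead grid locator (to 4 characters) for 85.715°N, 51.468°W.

GR45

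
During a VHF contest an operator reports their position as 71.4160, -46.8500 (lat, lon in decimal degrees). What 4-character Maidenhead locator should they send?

Add 180° to longitude and 90° to latitude: 133.15, 161.42.
Field (20°×10°, letters A–R): 133.15/20 → 6 → G, 161.42/10 → 16 → Q; chars GQ.
Square (2°×1°, digits 0–9): 13.15/2 → 6, 1.42/1 → 1; chars 61.

GQ61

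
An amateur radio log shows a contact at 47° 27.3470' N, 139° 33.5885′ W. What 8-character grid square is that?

Offset from 180°W / 90°S: lon 40.44019°, lat 137.45578°.
Field (20°×10°, letters A–R): 40.44019/20 → 2 → C, 137.45578/10 → 13 → N; chars CN.
Square (2°×1°, digits 0–9): 0.44019/2 → 0, 7.45578/1 → 7; chars 07.
Subsquare (5′×2.5′, letters a–x): 0.44019/0.0833333 → 5 → f, 0.45578/0.0416667 → 10 → k; chars fk.
Extended square (30″×15″, digits 0–9): 0.02352/0.00833333 → 2, 0.03912/0.00416667 → 9; chars 29.

CN07fk29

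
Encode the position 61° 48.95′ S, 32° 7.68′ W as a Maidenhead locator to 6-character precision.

Offset from 180°W / 90°S: lon 147.8720°, lat 28.1842°.
Field: 147.8720/20 → 7 → H, 28.1842/10 → 2 → C; chars HC.
Square: 7.8720/2 → 3, 8.1842/1 → 8; chars 38.
Subsquare: 1.8720/0.0833333 → 22 → w, 0.1842/0.0416667 → 4 → e; chars we.

HC38we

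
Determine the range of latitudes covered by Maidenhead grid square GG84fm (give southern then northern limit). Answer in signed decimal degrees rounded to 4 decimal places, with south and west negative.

-25.5000, -25.4583

Field G=6, G=6: +6·20° lon, +6·10° lat → SW at lon -60°, lat -30°.
Square 8, 4: +8·2° lon, +4·1° lat → SW at lon -44°, lat -26°.
Subsquare f=5, m=12: +5·0.0833333° lon, +12·0.0416667° lat → SW at lon -43.5833°, lat -25.5°.
Cell spans 0.0833333° lon × 0.0416667° lat.
south -25.5000, north -25.4583.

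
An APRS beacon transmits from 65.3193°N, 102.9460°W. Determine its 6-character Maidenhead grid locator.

DP85mh

Shift to the Maidenhead origin (180°W, 90°S): lon 77.0540, lat 155.3193.
Field: lon ⌊77.0540/20⌋ = 3 → D; lat ⌊155.3193/10⌋ = 15 → P.
Square: lon ⌊17.0540/2⌋ = 8; lat ⌊5.3193/1⌋ = 5.
Subsquare: lon ⌊1.0540/0.0833333⌋ = 12 → m; lat ⌊0.3193/0.0416667⌋ = 7 → h.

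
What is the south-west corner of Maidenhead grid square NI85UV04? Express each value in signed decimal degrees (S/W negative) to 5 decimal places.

-4.10833, 97.66667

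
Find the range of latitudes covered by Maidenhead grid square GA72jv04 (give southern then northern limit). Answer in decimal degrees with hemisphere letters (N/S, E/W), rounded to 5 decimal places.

Field G=6, A=0: +6·20° lon, +0·10° lat → SW at lon -60°, lat -90°.
Square 7, 2: +7·2° lon, +2·1° lat → SW at lon -46°, lat -88°.
Subsquare j=9, v=21: +9·0.0833333° lon, +21·0.0416667° lat → SW at lon -45.25°, lat -87.125°.
Extended square 0, 4: +0·0.00833333° lon, +4·0.00416667° lat → SW at lon -45.25°, lat -87.1083°.
Cell spans 0.00833333° lon × 0.00416667° lat.
south 87.10833° S, north 87.10417° S.

87.10833° S, 87.10417° S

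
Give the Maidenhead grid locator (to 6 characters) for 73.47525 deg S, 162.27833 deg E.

RB16dm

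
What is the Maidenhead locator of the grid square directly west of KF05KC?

KF05jc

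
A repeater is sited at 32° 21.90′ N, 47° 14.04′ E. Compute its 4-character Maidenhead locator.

LM32

Shift to the Maidenhead origin (180°W, 90°S): lon 227.23, lat 122.37.
Field: 227.23/20 → 11 → L, 122.37/10 → 12 → M; chars LM.
Square: 7.23/2 → 3, 2.37/1 → 2; chars 32.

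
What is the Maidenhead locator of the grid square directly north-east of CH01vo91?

CH01wo02

Longitude extended square 9; +1 → 10, wraps to 0, carry into subsquare.
Longitude subsquare v = 21; +1 → 22 = w.
Latitude extended square 1; +1 → 2.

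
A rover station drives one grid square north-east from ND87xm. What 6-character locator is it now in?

ND97an

Longitude subsquare x = 23; +1 → 24, wraps to 0 = a, carry into square.
Longitude square 8; +1 → 9.
Latitude subsquare m = 12; +1 → 13 = n.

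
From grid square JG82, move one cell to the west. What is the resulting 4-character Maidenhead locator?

JG72

Longitude square 8; −1 → 7.
The latitude characters are unchanged.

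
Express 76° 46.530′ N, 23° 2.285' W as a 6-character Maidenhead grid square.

HQ86ls

Add 180° to longitude and 90° to latitude: 156.9619, 166.7755.
Field: lon ⌊156.9619/20⌋ = 7 → H; lat ⌊166.7755/10⌋ = 16 → Q.
Square: lon ⌊16.9619/2⌋ = 8; lat ⌊6.7755/1⌋ = 6.
Subsquare: lon ⌊0.9619/0.0833333⌋ = 11 → l; lat ⌊0.7755/0.0416667⌋ = 18 → s.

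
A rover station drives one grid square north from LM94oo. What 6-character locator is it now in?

LM94op

Latitude subsquare o = 14; +1 → 15 = p.
The longitude characters are unchanged.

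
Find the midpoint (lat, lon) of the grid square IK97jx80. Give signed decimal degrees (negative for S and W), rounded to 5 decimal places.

Field I=8, K=10: +8·20° lon, +10·10° lat → SW at lon -20°, lat 10°.
Square 9, 7: +9·2° lon, +7·1° lat → SW at lon -2°, lat 17°.
Subsquare j=9, x=23: +9·0.0833333° lon, +23·0.0416667° lat → SW at lon -1.25°, lat 17.9583°.
Extended square 8, 0: +8·0.00833333° lon, +0·0.00416667° lat → SW at lon -1.18333°, lat 17.9583°.
Cell spans 0.00833333° lon × 0.00416667° lat. Centre is SW corner plus half of each.
latitude 17.96042, longitude -1.17917.

17.96042, -1.17917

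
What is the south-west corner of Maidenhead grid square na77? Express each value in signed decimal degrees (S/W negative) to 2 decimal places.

Field N=13, A=0: +13·20° lon, +0·10° lat → SW at lon 80°, lat -90°.
Square 7, 7: +7·2° lon, +7·1° lat → SW at lon 94°, lat -83°.
latitude -83.00, longitude 94.00.

-83.00, 94.00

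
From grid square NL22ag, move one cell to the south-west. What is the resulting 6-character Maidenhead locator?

NL12xf

Longitude subsquare a = 0; −1 → -1, wraps to 23 = x, carry into square.
Longitude square 2; −1 → 1.
Latitude subsquare g = 6; −1 → 5 = f.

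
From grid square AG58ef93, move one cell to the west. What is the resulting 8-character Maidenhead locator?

AG58ef83

Longitude extended square 9; −1 → 8.
The latitude characters are unchanged.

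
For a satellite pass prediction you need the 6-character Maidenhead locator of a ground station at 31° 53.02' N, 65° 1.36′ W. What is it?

Shift to the Maidenhead origin (180°W, 90°S): lon 114.9773, lat 121.8837.
Field: 114.9773/20 → 5 → F, 121.8837/10 → 12 → M; chars FM.
Square: 14.9773/2 → 7, 1.8837/1 → 1; chars 71.
Subsquare: 0.9773/0.0833333 → 11 → l, 0.8837/0.0416667 → 21 → v; chars lv.

FM71lv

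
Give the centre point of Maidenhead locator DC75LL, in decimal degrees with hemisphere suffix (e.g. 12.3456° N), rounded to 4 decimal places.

64.5208° S, 105.0417° W

Field D=3, C=2: +3·20° lon, +2·10° lat → SW at lon -120°, lat -70°.
Square 7, 5: +7·2° lon, +5·1° lat → SW at lon -106°, lat -65°.
Subsquare l=11, l=11: +11·0.0833333° lon, +11·0.0416667° lat → SW at lon -105.083°, lat -64.5417°.
Cell spans 0.0833333° lon × 0.0416667° lat. Centre is SW corner plus half of each.
latitude 64.5208° S, longitude 105.0417° W.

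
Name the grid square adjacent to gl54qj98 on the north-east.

GL54rj09

Longitude extended square 9; +1 → 10, wraps to 0, carry into subsquare.
Longitude subsquare q = 16; +1 → 17 = r.
Latitude extended square 8; +1 → 9.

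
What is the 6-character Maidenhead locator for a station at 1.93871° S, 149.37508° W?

Offset from 180°W / 90°S: lon 30.6249°, lat 88.0613°.
Field (20°×10°, letters A–R): lon ⌊30.6249/20⌋ = 1 → B; lat ⌊88.0613/10⌋ = 8 → I.
Square (2°×1°, digits 0–9): lon ⌊10.6249/2⌋ = 5; lat ⌊8.0613/1⌋ = 8.
Subsquare (5′×2.5′, letters a–x): lon ⌊0.6249/0.0833333⌋ = 7 → h; lat ⌊0.0613/0.0416667⌋ = 1 → b.

BI58hb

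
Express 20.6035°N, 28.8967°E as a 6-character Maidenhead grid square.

Add 180° to longitude and 90° to latitude: 208.8967, 110.6035.
Field: lon ⌊208.8967/20⌋ = 10 → K; lat ⌊110.6035/10⌋ = 11 → L.
Square: lon ⌊8.8967/2⌋ = 4; lat ⌊0.6035/1⌋ = 0.
Subsquare: lon ⌊0.8967/0.0833333⌋ = 10 → k; lat ⌊0.6035/0.0416667⌋ = 14 → o.

KL40ko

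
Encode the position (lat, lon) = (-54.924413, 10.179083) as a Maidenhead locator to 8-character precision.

JD55cb18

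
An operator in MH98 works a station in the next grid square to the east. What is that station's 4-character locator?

Longitude square 9; +1 → 10, wraps to 0, carry into field.
Longitude field M = 12; +1 → 13 = N.
The latitude characters are unchanged.

NH08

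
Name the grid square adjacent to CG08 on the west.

BG98

Longitude square 0; −1 → -1, wraps to 9, carry into field.
Longitude field C = 2; −1 → 1 = B.
The latitude characters are unchanged.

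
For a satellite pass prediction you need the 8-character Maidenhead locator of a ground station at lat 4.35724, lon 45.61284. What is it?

Offset from 180°W / 90°S: lon 225.61284°, lat 94.35724°.
Field (20°×10°, letters A–R): 225.61284/20 → 11 → L, 94.35724/10 → 9 → J; chars LJ.
Square (2°×1°, digits 0–9): 5.61284/2 → 2, 4.35724/1 → 4; chars 24.
Subsquare (5′×2.5′, letters a–x): 1.61284/0.0833333 → 19 → t, 0.35724/0.0416667 → 8 → i; chars ti.
Extended square (30″×15″, digits 0–9): 0.02951/0.00833333 → 3, 0.02391/0.00416667 → 5; chars 35.

LJ24ti35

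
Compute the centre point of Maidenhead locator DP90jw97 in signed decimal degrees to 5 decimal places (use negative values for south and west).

60.94792, -101.17083

Field D=3, P=15: +3·20° lon, +15·10° lat → SW at lon -120°, lat 60°.
Square 9, 0: +9·2° lon, +0·1° lat → SW at lon -102°, lat 60°.
Subsquare j=9, w=22: +9·0.0833333° lon, +22·0.0416667° lat → SW at lon -101.25°, lat 60.9167°.
Extended square 9, 7: +9·0.00833333° lon, +7·0.00416667° lat → SW at lon -101.175°, lat 60.9458°.
Cell spans 0.00833333° lon × 0.00416667° lat. Centre is SW corner plus half of each.
latitude 60.94792, longitude -101.17083.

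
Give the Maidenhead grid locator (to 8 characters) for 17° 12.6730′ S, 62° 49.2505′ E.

MH12js89

Add 180° to longitude and 90° to latitude: 242.82084, 72.78878.
Field: lon ⌊242.82084/20⌋ = 12 → M; lat ⌊72.78878/10⌋ = 7 → H.
Square: lon ⌊2.82084/2⌋ = 1; lat ⌊2.78878/1⌋ = 2.
Subsquare: lon ⌊0.82084/0.0833333⌋ = 9 → j; lat ⌊0.78878/0.0416667⌋ = 18 → s.
Extended square: lon ⌊0.07084/0.00833333⌋ = 8; lat ⌊0.03878/0.00416667⌋ = 9.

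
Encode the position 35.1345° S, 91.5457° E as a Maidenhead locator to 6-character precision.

NF54su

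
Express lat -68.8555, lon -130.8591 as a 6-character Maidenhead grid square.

Shift to the Maidenhead origin (180°W, 90°S): lon 49.1409, lat 21.1445.
Field: 49.1409/20 → 2 → C, 21.1445/10 → 2 → C; chars CC.
Square: 9.1409/2 → 4, 1.1445/1 → 1; chars 41.
Subsquare: 1.1409/0.0833333 → 13 → n, 0.1445/0.0416667 → 3 → d; chars nd.

CC41nd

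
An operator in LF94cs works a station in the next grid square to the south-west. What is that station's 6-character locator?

LF94br

Longitude subsquare c = 2; −1 → 1 = b.
Latitude subsquare s = 18; −1 → 17 = r.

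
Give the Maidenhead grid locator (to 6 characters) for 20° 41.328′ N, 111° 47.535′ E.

OL50vq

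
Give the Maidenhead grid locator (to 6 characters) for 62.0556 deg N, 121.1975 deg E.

PP02ob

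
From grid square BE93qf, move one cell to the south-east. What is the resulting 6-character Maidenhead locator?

BE93re

Longitude subsquare q = 16; +1 → 17 = r.
Latitude subsquare f = 5; −1 → 4 = e.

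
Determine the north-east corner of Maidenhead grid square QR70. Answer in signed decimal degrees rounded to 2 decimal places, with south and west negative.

81.00, 156.00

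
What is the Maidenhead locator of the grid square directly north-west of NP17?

Longitude square 1; −1 → 0.
Latitude square 7; +1 → 8.

NP08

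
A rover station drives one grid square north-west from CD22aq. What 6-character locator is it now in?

Longitude subsquare a = 0; −1 → -1, wraps to 23 = x, carry into square.
Longitude square 2; −1 → 1.
Latitude subsquare q = 16; +1 → 17 = r.

CD12xr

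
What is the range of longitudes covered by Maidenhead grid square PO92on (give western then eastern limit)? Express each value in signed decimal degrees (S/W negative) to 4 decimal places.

139.1667, 139.2500

Field P=15, O=14: +15·20° lon, +14·10° lat → SW at lon 120°, lat 50°.
Square 9, 2: +9·2° lon, +2·1° lat → SW at lon 138°, lat 52°.
Subsquare o=14, n=13: +14·0.0833333° lon, +13·0.0416667° lat → SW at lon 139.167°, lat 52.5417°.
Cell spans 0.0833333° lon × 0.0416667° lat.
west 139.1667, east 139.2500.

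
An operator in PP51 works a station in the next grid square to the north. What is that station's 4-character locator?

Latitude square 1; +1 → 2.
The longitude characters are unchanged.

PP52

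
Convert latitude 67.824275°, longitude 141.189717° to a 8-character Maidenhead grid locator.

Add 180° to longitude and 90° to latitude: 321.18972, 157.82428.
Field: lon ⌊321.18972/20⌋ = 16 → Q; lat ⌊157.82428/10⌋ = 15 → P.
Square: lon ⌊1.18972/2⌋ = 0; lat ⌊7.82428/1⌋ = 7.
Subsquare: lon ⌊1.18972/0.0833333⌋ = 14 → o; lat ⌊0.82428/0.0416667⌋ = 19 → t.
Extended square: lon ⌊0.02305/0.00833333⌋ = 2; lat ⌊0.03261/0.00416667⌋ = 7.

QP07ot27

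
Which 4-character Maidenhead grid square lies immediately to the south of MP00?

MO09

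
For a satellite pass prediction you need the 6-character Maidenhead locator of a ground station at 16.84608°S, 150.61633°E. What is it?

QH53hd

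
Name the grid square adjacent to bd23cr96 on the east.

BD23dr06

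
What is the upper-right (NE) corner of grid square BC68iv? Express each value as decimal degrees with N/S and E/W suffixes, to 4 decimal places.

61.0833° S, 147.2500° W

Field B=1, C=2: +1·20° lon, +2·10° lat → SW at lon -160°, lat -70°.
Square 6, 8: +6·2° lon, +8·1° lat → SW at lon -148°, lat -62°.
Subsquare i=8, v=21: +8·0.0833333° lon, +21·0.0416667° lat → SW at lon -147.333°, lat -61.125°.
Cell spans 0.0833333° lon × 0.0416667° lat. NE corner is SW corner plus one full cell.
latitude 61.0833° S, longitude 147.2500° W.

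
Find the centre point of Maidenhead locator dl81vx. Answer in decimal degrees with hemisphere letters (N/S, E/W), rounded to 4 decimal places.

21.9792° N, 102.2083° W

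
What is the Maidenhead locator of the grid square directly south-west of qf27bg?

QF27af

Longitude subsquare b = 1; −1 → 0 = a.
Latitude subsquare g = 6; −1 → 5 = f.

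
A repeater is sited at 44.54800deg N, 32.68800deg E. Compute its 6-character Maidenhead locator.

Offset from 180°W / 90°S: lon 212.6880°, lat 134.5480°.
Field (20°×10°, letters A–R): 212.6880/20 → 10 → K, 134.5480/10 → 13 → N; chars KN.
Square (2°×1°, digits 0–9): 12.6880/2 → 6, 4.5480/1 → 4; chars 64.
Subsquare (5′×2.5′, letters a–x): 0.6880/0.0833333 → 8 → i, 0.5480/0.0416667 → 13 → n; chars in.

KN64in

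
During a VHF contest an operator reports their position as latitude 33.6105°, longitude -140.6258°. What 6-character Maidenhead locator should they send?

BM93qo

Shift to the Maidenhead origin (180°W, 90°S): lon 39.3742, lat 123.6105.
Field (20°×10°, letters A–R): lon ⌊39.3742/20⌋ = 1 → B; lat ⌊123.6105/10⌋ = 12 → M.
Square (2°×1°, digits 0–9): lon ⌊19.3742/2⌋ = 9; lat ⌊3.6105/1⌋ = 3.
Subsquare (5′×2.5′, letters a–x): lon ⌊1.3742/0.0833333⌋ = 16 → q; lat ⌊0.6105/0.0416667⌋ = 14 → o.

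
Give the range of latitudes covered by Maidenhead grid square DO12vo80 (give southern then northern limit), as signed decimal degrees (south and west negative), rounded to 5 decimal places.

Field D=3, O=14: +3·20° lon, +14·10° lat → SW at lon -120°, lat 50°.
Square 1, 2: +1·2° lon, +2·1° lat → SW at lon -118°, lat 52°.
Subsquare v=21, o=14: +21·0.0833333° lon, +14·0.0416667° lat → SW at lon -116.25°, lat 52.5833°.
Extended square 8, 0: +8·0.00833333° lon, +0·0.00416667° lat → SW at lon -116.183°, lat 52.5833°.
Cell spans 0.00833333° lon × 0.00416667° lat.
south 52.58333, north 52.58750.

52.58333, 52.58750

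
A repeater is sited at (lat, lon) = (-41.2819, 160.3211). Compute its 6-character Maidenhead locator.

Shift to the Maidenhead origin (180°W, 90°S): lon 340.3211, lat 48.7181.
Field: lon ⌊340.3211/20⌋ = 17 → R; lat ⌊48.7181/10⌋ = 4 → E.
Square: lon ⌊0.3211/2⌋ = 0; lat ⌊8.7181/1⌋ = 8.
Subsquare: lon ⌊0.3211/0.0833333⌋ = 3 → d; lat ⌊0.7181/0.0416667⌋ = 17 → r.

RE08dr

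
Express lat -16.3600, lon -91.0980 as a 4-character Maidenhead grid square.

EH43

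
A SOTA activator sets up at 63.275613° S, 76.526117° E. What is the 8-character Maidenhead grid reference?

MC86gr33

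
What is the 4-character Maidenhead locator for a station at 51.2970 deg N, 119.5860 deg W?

Shift to the Maidenhead origin (180°W, 90°S): lon 60.41, lat 141.30.
Field: 60.41/20 → 3 → D, 141.30/10 → 14 → O; chars DO.
Square: 0.41/2 → 0, 1.30/1 → 1; chars 01.

DO01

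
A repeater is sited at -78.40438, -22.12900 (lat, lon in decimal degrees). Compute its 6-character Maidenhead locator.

HB81wo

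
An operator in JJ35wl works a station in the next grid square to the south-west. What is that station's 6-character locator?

Longitude subsquare w = 22; −1 → 21 = v.
Latitude subsquare l = 11; −1 → 10 = k.

JJ35vk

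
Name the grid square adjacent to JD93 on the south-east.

Longitude square 9; +1 → 10, wraps to 0, carry into field.
Longitude field J = 9; +1 → 10 = K.
Latitude square 3; −1 → 2.

KD02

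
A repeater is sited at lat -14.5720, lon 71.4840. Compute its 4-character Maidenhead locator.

MH55

Offset from 180°W / 90°S: lon 251.48°, lat 75.43°.
Field (20°×10°, letters A–R): 251.48/20 → 12 → M, 75.43/10 → 7 → H; chars MH.
Square (2°×1°, digits 0–9): 11.48/2 → 5, 5.43/1 → 5; chars 55.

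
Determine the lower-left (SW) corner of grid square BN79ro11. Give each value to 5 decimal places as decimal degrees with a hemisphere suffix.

Field B=1, N=13: +1·20° lon, +13·10° lat → SW at lon -160°, lat 40°.
Square 7, 9: +7·2° lon, +9·1° lat → SW at lon -146°, lat 49°.
Subsquare r=17, o=14: +17·0.0833333° lon, +14·0.0416667° lat → SW at lon -144.583°, lat 49.5833°.
Extended square 1, 1: +1·0.00833333° lon, +1·0.00416667° lat → SW at lon -144.575°, lat 49.5875°.
latitude 49.58750° N, longitude 144.57500° W.

49.58750° N, 144.57500° W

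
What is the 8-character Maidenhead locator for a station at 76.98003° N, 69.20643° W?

Add 180° to longitude and 90° to latitude: 110.79357, 166.98003.
Field: lon ⌊110.79357/20⌋ = 5 → F; lat ⌊166.98003/10⌋ = 16 → Q.
Square: lon ⌊10.79357/2⌋ = 5; lat ⌊6.98003/1⌋ = 6.
Subsquare: lon ⌊0.79357/0.0833333⌋ = 9 → j; lat ⌊0.98003/0.0416667⌋ = 23 → x.
Extended square: lon ⌊0.04357/0.00833333⌋ = 5; lat ⌊0.02170/0.00416667⌋ = 5.

FQ56jx55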